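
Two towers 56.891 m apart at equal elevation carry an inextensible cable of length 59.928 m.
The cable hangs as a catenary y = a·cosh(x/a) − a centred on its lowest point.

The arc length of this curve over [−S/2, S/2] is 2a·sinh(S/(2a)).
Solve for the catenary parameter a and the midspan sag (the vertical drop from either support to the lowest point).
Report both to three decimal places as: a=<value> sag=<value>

seed: a₀ = √(S³/(24(L−S))) = √(56.891³/(24·3.037)) = 50.261719
iter 1: u=0.565948  f(a)=+4.901e-02  f'(a)=-1.248e-01  a ← 50.261719 − (+4.901e-02/-1.248e-01) = 50.654541
iter 2: u=0.561559  f(a)=+5.805e-04  f'(a)=-1.218e-01  a ← 50.654541 − (+5.805e-04/-1.218e-01) = 50.659307
iter 3: u=0.561506  f(a)=+8.361e-08  f'(a)=-1.218e-01  a ← 50.659307 − (+8.361e-08/-1.218e-01) = 50.659307
iter 4: u=0.561506  f(a)=+7.105e-15  f'(a)=-1.218e-01  a ← 50.659307 − (+7.105e-15/-1.218e-01) = 50.659307
converged: |Δa| < 1e-12 after 4 iterations
sag = a·(cosh(S/(2a)) − 1) = 50.659307·(cosh(0.561506) − 1) = 8.198205
T_max/T_min = cosh(S/(2a)) = 1.161830

a=50.659 sag=8.198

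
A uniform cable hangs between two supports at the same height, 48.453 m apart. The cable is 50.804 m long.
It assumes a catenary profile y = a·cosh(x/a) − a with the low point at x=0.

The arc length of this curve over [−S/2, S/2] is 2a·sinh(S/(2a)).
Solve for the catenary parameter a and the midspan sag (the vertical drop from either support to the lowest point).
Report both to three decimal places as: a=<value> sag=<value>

a=45.223 sag=6.646

seed: a₀ = √(S³/(24(L−S))) = √(48.453³/(24·2.351)) = 44.900282
iter 1: u=0.539562  f(a)=+3.446e-02  f'(a)=-1.078e-01  a ← 44.900282 − (+3.446e-02/-1.078e-01) = 45.219946
iter 2: u=0.535748  f(a)=+3.715e-04  f'(a)=-1.055e-01  a ← 45.219946 − (+3.715e-04/-1.055e-01) = 45.223467
iter 3: u=0.535706  f(a)=+4.421e-08  f'(a)=-1.055e-01  a ← 45.223467 − (+4.421e-08/-1.055e-01) = 45.223468
iter 4: u=0.535706  f(a)=-7.105e-15  f'(a)=-1.055e-01  a ← 45.223468 − (-7.105e-15/-1.055e-01) = 45.223468
converged: |Δa| < 1e-12 after 4 iterations
sag = a·(cosh(S/(2a)) − 1) = 45.223468·(cosh(0.535706) − 1) = 6.645826
T_max/T_min = cosh(S/(2a)) = 1.146955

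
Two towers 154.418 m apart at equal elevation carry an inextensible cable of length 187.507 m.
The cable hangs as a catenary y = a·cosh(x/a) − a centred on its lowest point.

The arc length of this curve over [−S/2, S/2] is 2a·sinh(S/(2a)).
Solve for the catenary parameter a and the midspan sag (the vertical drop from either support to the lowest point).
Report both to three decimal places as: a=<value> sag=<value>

a=70.181 sag=46.930

seed: a₀ = √(S³/(24(L−S))) = √(154.418³/(24·33.089)) = 68.092526
iter 1: u=1.133884  f(a)=+2.193e+00  f'(a)=-1.103e+00  a ← 68.092526 − (+2.193e+00/-1.103e+00) = 70.081622
iter 2: u=1.101701  f(a)=+9.978e-02  f'(a)=-1.004e+00  a ← 70.081622 − (+9.978e-02/-1.004e+00) = 70.180960
iter 3: u=1.100142  f(a)=+2.283e-04  f'(a)=-9.999e-01  a ← 70.180960 − (+2.283e-04/-9.999e-01) = 70.181189
iter 4: u=1.100138  f(a)=+1.201e-09  f'(a)=-9.999e-01  a ← 70.181189 − (+1.201e-09/-9.999e-01) = 70.181189
iter 5: u=1.100138  f(a)=+2.842e-14  f'(a)=-9.999e-01  a ← 70.181189 − (+2.842e-14/-9.999e-01) = 70.181189
converged: |Δa| < 1e-12 after 5 iterations
sag = a·(cosh(S/(2a)) − 1) = 70.181189·(cosh(1.100138) − 1) = 46.930374
T_max/T_min = cosh(S/(2a)) = 1.668703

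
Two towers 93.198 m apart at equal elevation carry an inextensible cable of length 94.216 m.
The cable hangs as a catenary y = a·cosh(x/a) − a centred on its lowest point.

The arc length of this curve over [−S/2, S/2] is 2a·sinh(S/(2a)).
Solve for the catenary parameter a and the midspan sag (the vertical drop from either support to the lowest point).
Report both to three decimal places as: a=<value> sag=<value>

a=182.322 sag=5.988

seed: a₀ = √(S³/(24(L−S))) = √(93.198³/(24·1.018)) = 182.024723
iter 1: u=0.256004  f(a)=+3.341e-03  f'(a)=-1.126e-02  a ← 182.024723 − (+3.341e-03/-1.126e-02) = 182.321477
iter 2: u=0.255587  f(a)=+8.188e-06  f'(a)=-1.120e-02  a ← 182.321477 − (+8.188e-06/-1.120e-02) = 182.322208
iter 3: u=0.255586  f(a)=+4.945e-11  f'(a)=-1.120e-02  a ← 182.322208 − (+4.945e-11/-1.120e-02) = 182.322208
iter 4: u=0.255586  f(a)=+0.000e+00  f'(a)=-1.120e-02  a ← 182.322208 − (+0.000e+00/-1.120e-02) = 182.322208
converged: |Δa| < 1e-12 after 4 iterations
sag = a·(cosh(S/(2a)) − 1) = 182.322208·(cosh(0.255586) − 1) = 5.987513
T_max/T_min = cosh(S/(2a)) = 1.032840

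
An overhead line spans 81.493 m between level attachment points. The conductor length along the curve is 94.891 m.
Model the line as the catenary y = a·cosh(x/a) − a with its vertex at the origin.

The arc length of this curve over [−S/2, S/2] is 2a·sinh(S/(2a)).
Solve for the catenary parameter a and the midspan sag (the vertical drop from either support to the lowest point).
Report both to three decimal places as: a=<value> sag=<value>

seed: a₀ = √(S³/(24(L−S))) = √(81.493³/(24·13.398)) = 41.025591
iter 1: u=0.993197  f(a)=+6.766e-01  f'(a)=-7.199e-01  a ← 41.025591 − (+6.766e-01/-7.199e-01) = 41.965384
iter 2: u=0.970955  f(a)=+2.395e-02  f'(a)=-6.698e-01  a ← 41.965384 − (+2.395e-02/-6.698e-01) = 42.001136
iter 3: u=0.970129  f(a)=+3.243e-05  f'(a)=-6.679e-01  a ← 42.001136 − (+3.243e-05/-6.679e-01) = 42.001185
iter 4: u=0.970127  f(a)=+5.967e-11  f'(a)=-6.679e-01  a ← 42.001185 − (+5.967e-11/-6.679e-01) = 42.001185
iter 5: u=0.970127  f(a)=+0.000e+00  f'(a)=-6.679e-01  a ← 42.001185 − (+0.000e+00/-6.679e-01) = 42.001185
converged: |Δa| < 1e-12 after 5 iterations
sag = a·(cosh(S/(2a)) − 1) = 42.001185·(cosh(0.970127) − 1) = 21.364224
T_max/T_min = cosh(S/(2a)) = 1.508658

a=42.001 sag=21.364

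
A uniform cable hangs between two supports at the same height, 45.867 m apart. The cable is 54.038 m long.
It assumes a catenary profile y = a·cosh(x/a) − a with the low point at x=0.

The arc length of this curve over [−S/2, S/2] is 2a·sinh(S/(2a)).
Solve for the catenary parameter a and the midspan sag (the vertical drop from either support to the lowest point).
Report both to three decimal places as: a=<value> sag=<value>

seed: a₀ = √(S³/(24(L−S))) = √(45.867³/(24·8.171)) = 22.182336
iter 1: u=1.033863  f(a)=+4.480e-01  f'(a)=-8.185e-01  a ← 22.182336 − (+4.480e-01/-8.185e-01) = 22.729624
iter 2: u=1.008970  f(a)=+1.711e-02  f'(a)=-7.571e-01  a ← 22.729624 − (+1.711e-02/-7.571e-01) = 22.752230
iter 3: u=1.007967  f(a)=+2.718e-05  f'(a)=-7.547e-01  a ← 22.752230 − (+2.718e-05/-7.547e-01) = 22.752266
iter 4: u=1.007966  f(a)=+6.878e-11  f'(a)=-7.547e-01  a ← 22.752266 − (+6.878e-11/-7.547e-01) = 22.752266
iter 5: u=1.007966  f(a)=+0.000e+00  f'(a)=-7.547e-01  a ← 22.752266 − (+0.000e+00/-7.547e-01) = 22.752266
converged: |Δa| < 1e-12 after 5 iterations
sag = a·(cosh(S/(2a)) − 1) = 22.752266·(cosh(1.007966) − 1) = 12.570417
T_max/T_min = cosh(S/(2a)) = 1.552491

a=22.752 sag=12.570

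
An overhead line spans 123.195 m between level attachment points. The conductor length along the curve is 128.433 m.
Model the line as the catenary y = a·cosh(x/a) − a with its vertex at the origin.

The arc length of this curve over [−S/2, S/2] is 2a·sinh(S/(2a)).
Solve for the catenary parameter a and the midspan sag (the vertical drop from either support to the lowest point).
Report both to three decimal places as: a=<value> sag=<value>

a=122.726 sag=15.786

seed: a₀ = √(S³/(24(L−S))) = √(123.195³/(24·5.238)) = 121.955462
iter 1: u=0.505082  f(a)=+6.722e-02  f'(a)=-8.811e-02  a ← 121.955462 − (+6.722e-02/-8.811e-02) = 122.718357
iter 2: u=0.501942  f(a)=+6.360e-04  f'(a)=-8.645e-02  a ← 122.718357 − (+6.360e-04/-8.645e-02) = 122.725714
iter 3: u=0.501912  f(a)=+5.814e-08  f'(a)=-8.644e-02  a ← 122.725714 − (+5.814e-08/-8.644e-02) = 122.725714
iter 4: u=0.501912  f(a)=+0.000e+00  f'(a)=-8.644e-02  a ← 122.725714 − (+0.000e+00/-8.644e-02) = 122.725714
converged: |Δa| < 1e-12 after 4 iterations
sag = a·(cosh(S/(2a)) − 1) = 122.725714·(cosh(0.501912) − 1) = 15.785512
T_max/T_min = cosh(S/(2a)) = 1.128624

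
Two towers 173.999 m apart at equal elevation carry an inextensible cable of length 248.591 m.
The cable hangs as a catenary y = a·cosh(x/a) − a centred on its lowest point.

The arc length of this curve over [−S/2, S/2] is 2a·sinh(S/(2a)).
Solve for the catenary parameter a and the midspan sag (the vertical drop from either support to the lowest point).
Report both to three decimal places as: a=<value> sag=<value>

seed: a₀ = √(S³/(24(L−S))) = √(173.999³/(24·74.592)) = 54.246083
iter 1: u=1.603793  f(a)=+1.020e+01  f'(a)=-3.526e+00  a ← 54.246083 − (+1.020e+01/-3.526e+00) = 57.139734
iter 2: u=1.522574  f(a)=+8.732e-01  f'(a)=-2.946e+00  a ← 57.139734 − (+8.732e-01/-2.946e+00) = 57.436152
iter 3: u=1.514717  f(a)=+7.719e-03  f'(a)=-2.894e+00  a ← 57.436152 − (+7.719e-03/-2.894e+00) = 57.438820
iter 4: u=1.514646  f(a)=+6.150e-07  f'(a)=-2.893e+00  a ← 57.438820 − (+6.150e-07/-2.893e+00) = 57.438820
iter 5: u=1.514646  f(a)=-5.684e-14  f'(a)=-2.893e+00  a ← 57.438820 − (-5.684e-14/-2.893e+00) = 57.438820
converged: |Δa| < 1e-12 after 5 iterations
sag = a·(cosh(S/(2a)) − 1) = 57.438820·(cosh(1.514646) − 1) = 79.486668
T_max/T_min = cosh(S/(2a)) = 2.383849

a=57.439 sag=79.487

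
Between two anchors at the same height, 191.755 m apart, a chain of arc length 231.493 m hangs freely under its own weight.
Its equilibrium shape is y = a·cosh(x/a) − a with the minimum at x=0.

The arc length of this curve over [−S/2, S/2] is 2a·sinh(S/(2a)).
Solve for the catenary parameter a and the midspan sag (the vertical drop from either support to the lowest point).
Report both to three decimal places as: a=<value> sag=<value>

seed: a₀ = √(S³/(24(L−S))) = √(191.755³/(24·39.738)) = 85.982768
iter 1: u=1.115078  f(a)=+2.545e+00  f'(a)=-1.044e+00  a ← 85.982768 − (+2.545e+00/-1.044e+00) = 88.419321
iter 2: u=1.084350  f(a)=+1.122e-01  f'(a)=-9.542e-01  a ← 88.419321 − (+1.122e-01/-9.542e-01) = 88.536888
iter 3: u=1.082910  f(a)=+2.403e-04  f'(a)=-9.501e-01  a ← 88.536888 − (+2.403e-04/-9.501e-01) = 88.537141
iter 4: u=1.082907  f(a)=+1.107e-09  f'(a)=-9.501e-01  a ← 88.537141 − (+1.107e-09/-9.501e-01) = 88.537141
iter 5: u=1.082907  f(a)=+0.000e+00  f'(a)=-9.501e-01  a ← 88.537141 − (+0.000e+00/-9.501e-01) = 88.537141
converged: |Δa| < 1e-12 after 5 iterations
sag = a·(cosh(S/(2a)) − 1) = 88.537141·(cosh(1.082907) − 1) = 57.188895
T_max/T_min = cosh(S/(2a)) = 1.645931

a=88.537 sag=57.189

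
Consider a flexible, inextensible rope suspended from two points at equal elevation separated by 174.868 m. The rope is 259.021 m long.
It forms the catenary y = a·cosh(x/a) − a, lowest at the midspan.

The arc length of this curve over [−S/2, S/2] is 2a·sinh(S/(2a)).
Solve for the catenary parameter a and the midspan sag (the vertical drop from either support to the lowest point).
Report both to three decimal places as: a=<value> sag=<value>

a=54.822 sag=85.814

seed: a₀ = √(S³/(24(L−S))) = √(174.868³/(24·84.153)) = 51.454705
iter 1: u=1.699242  f(a)=+1.302e+01  f'(a)=-4.318e+00  a ← 51.454705 − (+1.302e+01/-4.318e+00) = 54.469599
iter 2: u=1.605189  f(a)=+1.232e+00  f'(a)=-3.536e+00  a ← 54.469599 − (+1.232e+00/-3.536e+00) = 54.817966
iter 3: u=1.594988  f(a)=+1.358e-02  f'(a)=-3.459e+00  a ← 54.817966 − (+1.358e-02/-3.459e+00) = 54.821892
iter 4: u=1.594874  f(a)=+1.689e-06  f'(a)=-3.458e+00  a ← 54.821892 − (+1.689e-06/-3.458e+00) = 54.821892
iter 5: u=1.594874  f(a)=+5.684e-14  f'(a)=-3.458e+00  a ← 54.821892 − (+5.684e-14/-3.458e+00) = 54.821892
converged: |Δa| < 1e-12 after 5 iterations
sag = a·(cosh(S/(2a)) − 1) = 54.821892·(cosh(1.594874) − 1) = 85.813841
T_max/T_min = cosh(S/(2a)) = 2.565321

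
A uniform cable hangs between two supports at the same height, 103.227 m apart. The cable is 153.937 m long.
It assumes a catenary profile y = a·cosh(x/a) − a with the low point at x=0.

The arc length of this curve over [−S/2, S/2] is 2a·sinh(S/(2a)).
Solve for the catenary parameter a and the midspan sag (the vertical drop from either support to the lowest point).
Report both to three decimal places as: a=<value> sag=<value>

seed: a₀ = √(S³/(24(L−S))) = √(103.227³/(24·50.710)) = 30.063361
iter 1: u=1.716824  f(a)=+8.020e+00  f'(a)=-4.478e+00  a ← 30.063361 − (+8.020e+00/-4.478e+00) = 31.854123
iter 2: u=1.620308  f(a)=+7.724e-01  f'(a)=-3.654e+00  a ← 31.854123 − (+7.724e-01/-3.654e+00) = 32.065530
iter 3: u=1.609626  f(a)=+8.852e-03  f'(a)=-3.571e+00  a ← 32.065530 − (+8.852e-03/-3.571e+00) = 32.068009
iter 4: u=1.609501  f(a)=+1.192e-06  f'(a)=-3.570e+00  a ← 32.068009 − (+1.192e-06/-3.570e+00) = 32.068010
iter 5: u=1.609501  f(a)=+2.842e-14  f'(a)=-3.570e+00  a ← 32.068010 − (+2.842e-14/-3.570e+00) = 32.068010
converged: |Δa| < 1e-12 after 5 iterations
sag = a·(cosh(S/(2a)) − 1) = 32.068010·(cosh(1.609501) − 1) = 51.313686
T_max/T_min = cosh(S/(2a)) = 2.600152

a=32.068 sag=51.314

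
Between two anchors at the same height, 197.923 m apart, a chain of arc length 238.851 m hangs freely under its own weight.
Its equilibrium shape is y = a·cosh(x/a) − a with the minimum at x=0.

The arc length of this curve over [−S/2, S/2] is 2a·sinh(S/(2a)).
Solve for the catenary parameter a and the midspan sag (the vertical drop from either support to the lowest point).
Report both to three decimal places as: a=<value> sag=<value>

seed: a₀ = √(S³/(24(L−S))) = √(197.923³/(24·40.928)) = 88.844084
iter 1: u=1.113878  f(a)=+2.615e+00  f'(a)=-1.041e+00  a ← 88.844084 − (+2.615e+00/-1.041e+00) = 91.356794
iter 2: u=1.083242  f(a)=+1.151e-01  f'(a)=-9.511e-01  a ← 91.356794 − (+1.151e-01/-9.511e-01) = 91.477767
iter 3: u=1.081809  f(a)=+2.454e-04  f'(a)=-9.470e-01  a ← 91.477767 − (+2.454e-04/-9.470e-01) = 91.478026
iter 4: u=1.081806  f(a)=+1.121e-09  f'(a)=-9.470e-01  a ← 91.478026 − (+1.121e-09/-9.470e-01) = 91.478026
iter 5: u=1.081806  f(a)=+0.000e+00  f'(a)=-9.470e-01  a ← 91.478026 − (+0.000e+00/-9.470e-01) = 91.478026
converged: |Δa| < 1e-12 after 5 iterations
sag = a·(cosh(S/(2a)) − 1) = 91.478026·(cosh(1.081806) − 1) = 58.956941
T_max/T_min = cosh(S/(2a)) = 1.644493

a=91.478 sag=58.957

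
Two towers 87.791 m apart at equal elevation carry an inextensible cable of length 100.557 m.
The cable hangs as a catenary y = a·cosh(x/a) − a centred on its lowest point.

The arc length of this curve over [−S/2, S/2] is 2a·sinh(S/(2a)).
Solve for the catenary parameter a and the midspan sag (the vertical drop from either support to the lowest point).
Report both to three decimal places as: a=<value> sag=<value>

a=47.986 sag=21.516

seed: a₀ = √(S³/(24(L−S))) = √(87.791³/(24·12.766)) = 46.993950
iter 1: u=0.934067  f(a)=+5.686e-01  f'(a)=-5.922e-01  a ← 46.993950 − (+5.686e-01/-5.922e-01) = 47.954112
iter 2: u=0.915365  f(a)=+1.789e-02  f'(a)=-5.555e-01  a ← 47.954112 − (+1.789e-02/-5.555e-01) = 47.986327
iter 3: u=0.914750  f(a)=+1.900e-05  f'(a)=-5.543e-01  a ← 47.986327 − (+1.900e-05/-5.543e-01) = 47.986361
iter 4: u=0.914750  f(a)=+2.144e-11  f'(a)=-5.543e-01  a ← 47.986361 − (+2.144e-11/-5.543e-01) = 47.986361
converged: |Δa| < 1e-12 after 4 iterations
sag = a·(cosh(S/(2a)) − 1) = 47.986361·(cosh(0.914750) − 1) = 21.516289
T_max/T_min = cosh(S/(2a)) = 1.448383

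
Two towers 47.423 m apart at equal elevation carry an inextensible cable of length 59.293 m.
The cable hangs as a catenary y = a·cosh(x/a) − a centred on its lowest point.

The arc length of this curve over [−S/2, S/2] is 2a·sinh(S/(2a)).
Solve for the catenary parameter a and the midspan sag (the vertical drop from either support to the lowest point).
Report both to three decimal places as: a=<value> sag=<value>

a=20.037 sag=15.746

seed: a₀ = √(S³/(24(L−S))) = √(47.423³/(24·11.870)) = 19.348734
iter 1: u=1.225481  f(a)=+9.239e-01  f'(a)=-1.421e+00  a ← 19.348734 − (+9.239e-01/-1.421e+00) = 19.998711
iter 2: u=1.185651  f(a)=+4.860e-02  f'(a)=-1.275e+00  a ← 19.998711 − (+4.860e-02/-1.275e+00) = 20.036812
iter 3: u=1.183397  f(a)=+1.510e-04  f'(a)=-1.268e+00  a ← 20.036812 − (+1.510e-04/-1.268e+00) = 20.036932
iter 4: u=1.183390  f(a)=+1.467e-09  f'(a)=-1.267e+00  a ← 20.036932 − (+1.467e-09/-1.267e+00) = 20.036932
iter 5: u=1.183390  f(a)=-7.105e-15  f'(a)=-1.267e+00  a ← 20.036932 − (-7.105e-15/-1.267e+00) = 20.036932
converged: |Δa| < 1e-12 after 5 iterations
sag = a·(cosh(S/(2a)) − 1) = 20.036932·(cosh(1.183390) − 1) = 15.745656
T_max/T_min = cosh(S/(2a)) = 1.785832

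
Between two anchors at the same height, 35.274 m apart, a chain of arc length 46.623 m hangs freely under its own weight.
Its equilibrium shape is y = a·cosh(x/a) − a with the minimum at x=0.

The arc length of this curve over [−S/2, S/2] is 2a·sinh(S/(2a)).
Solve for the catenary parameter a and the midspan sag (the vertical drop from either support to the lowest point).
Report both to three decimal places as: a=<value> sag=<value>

seed: a₀ = √(S³/(24(L−S))) = √(35.274³/(24·11.349)) = 12.693975
iter 1: u=1.389399  f(a)=+1.147e+00  f'(a)=-2.158e+00  a ← 12.693975 − (+1.147e+00/-2.158e+00) = 13.225568
iter 2: u=1.333553  f(a)=+7.600e-02  f'(a)=-1.881e+00  a ← 13.225568 − (+7.600e-02/-1.881e+00) = 13.265977
iter 3: u=1.329491  f(a)=+3.859e-04  f'(a)=-1.862e+00  a ← 13.265977 − (+3.859e-04/-1.862e+00) = 13.266185
iter 4: u=1.329470  f(a)=+1.006e-08  f'(a)=-1.862e+00  a ← 13.266185 − (+1.006e-08/-1.862e+00) = 13.266185
iter 5: u=1.329470  f(a)=+0.000e+00  f'(a)=-1.862e+00  a ← 13.266185 − (+0.000e+00/-1.862e+00) = 13.266185
converged: |Δa| < 1e-12 after 5 iterations
sag = a·(cosh(S/(2a)) − 1) = 13.266185·(cosh(1.329470) − 1) = 13.555778
T_max/T_min = cosh(S/(2a)) = 2.021829

a=13.266 sag=13.556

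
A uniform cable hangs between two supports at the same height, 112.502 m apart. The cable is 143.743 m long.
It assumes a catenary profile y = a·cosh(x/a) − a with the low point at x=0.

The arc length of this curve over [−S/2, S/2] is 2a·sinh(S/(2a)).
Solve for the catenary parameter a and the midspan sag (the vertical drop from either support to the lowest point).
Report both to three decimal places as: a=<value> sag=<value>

seed: a₀ = √(S³/(24(L−S))) = √(112.502³/(24·31.241)) = 43.578500
iter 1: u=1.290797  f(a)=+2.708e+00  f'(a)=-1.687e+00  a ← 43.578500 − (+2.708e+00/-1.687e+00) = 45.183574
iter 2: u=1.244944  f(a)=+1.568e-01  f'(a)=-1.497e+00  a ← 45.183574 − (+1.568e-01/-1.497e+00) = 45.288324
iter 3: u=1.242064  f(a)=+5.973e-04  f'(a)=-1.486e+00  a ← 45.288324 − (+5.973e-04/-1.486e+00) = 45.288726
iter 4: u=1.242053  f(a)=+8.737e-09  f'(a)=-1.486e+00  a ← 45.288726 − (+8.737e-09/-1.486e+00) = 45.288726
iter 5: u=1.242053  f(a)=+0.000e+00  f'(a)=-1.486e+00  a ← 45.288726 − (+0.000e+00/-1.486e+00) = 45.288726
converged: |Δa| < 1e-12 after 5 iterations
sag = a·(cosh(S/(2a)) − 1) = 45.288726·(cosh(1.242053) − 1) = 39.661737
T_max/T_min = cosh(S/(2a)) = 1.875753

a=45.289 sag=39.662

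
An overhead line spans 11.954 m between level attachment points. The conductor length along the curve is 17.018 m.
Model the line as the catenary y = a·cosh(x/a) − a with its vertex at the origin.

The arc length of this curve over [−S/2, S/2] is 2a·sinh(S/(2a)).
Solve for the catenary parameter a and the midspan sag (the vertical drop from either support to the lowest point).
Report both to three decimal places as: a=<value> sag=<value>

a=3.967 sag=5.421

seed: a₀ = √(S³/(24(L−S))) = √(11.954³/(24·5.064)) = 3.749017
iter 1: u=1.594285  f(a)=+6.839e-01  f'(a)=-3.454e+00  a ← 3.749017 − (+6.839e-01/-3.454e+00) = 3.947054
iter 2: u=1.514294  f(a)=+5.793e-02  f'(a)=-2.891e+00  a ← 3.947054 − (+5.793e-02/-2.891e+00) = 3.967091
iter 3: u=1.506646  f(a)=+5.006e-04  f'(a)=-2.841e+00  a ← 3.967091 − (+5.006e-04/-2.841e+00) = 3.967267
iter 4: u=1.506579  f(a)=+3.809e-08  f'(a)=-2.841e+00  a ← 3.967267 − (+3.809e-08/-2.841e+00) = 3.967267
iter 5: u=1.506579  f(a)=+0.000e+00  f'(a)=-2.841e+00  a ← 3.967267 − (+0.000e+00/-2.841e+00) = 3.967267
converged: |Δa| < 1e-12 after 5 iterations
sag = a·(cosh(S/(2a)) − 1) = 3.967267·(cosh(1.506579) − 1) = 5.421145
T_max/T_min = cosh(S/(2a)) = 2.366468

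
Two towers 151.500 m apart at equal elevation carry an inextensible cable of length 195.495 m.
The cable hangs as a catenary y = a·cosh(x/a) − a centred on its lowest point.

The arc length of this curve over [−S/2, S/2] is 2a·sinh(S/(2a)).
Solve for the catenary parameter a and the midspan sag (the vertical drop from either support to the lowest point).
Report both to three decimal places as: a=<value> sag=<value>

a=59.736 sag=54.820

seed: a₀ = √(S³/(24(L−S))) = √(151.500³/(24·43.995)) = 57.386755
iter 1: u=1.319991  f(a)=+3.996e+00  f'(a)=-1.818e+00  a ← 57.386755 − (+3.996e+00/-1.818e+00) = 59.585087
iter 2: u=1.271291  f(a)=+2.411e-01  f'(a)=-1.604e+00  a ← 59.585087 − (+2.411e-01/-1.604e+00) = 59.735354
iter 3: u=1.268093  f(a)=+1.002e-03  f'(a)=-1.591e+00  a ← 59.735354 − (+1.002e-03/-1.591e+00) = 59.735984
iter 4: u=1.268080  f(a)=+1.748e-08  f'(a)=-1.591e+00  a ← 59.735984 − (+1.748e-08/-1.591e+00) = 59.735984
iter 5: u=1.268080  f(a)=+0.000e+00  f'(a)=-1.591e+00  a ← 59.735984 − (+0.000e+00/-1.591e+00) = 59.735984
converged: |Δa| < 1e-12 after 5 iterations
sag = a·(cosh(S/(2a)) − 1) = 59.735984·(cosh(1.268080) − 1) = 54.819512
T_max/T_min = cosh(S/(2a)) = 1.917697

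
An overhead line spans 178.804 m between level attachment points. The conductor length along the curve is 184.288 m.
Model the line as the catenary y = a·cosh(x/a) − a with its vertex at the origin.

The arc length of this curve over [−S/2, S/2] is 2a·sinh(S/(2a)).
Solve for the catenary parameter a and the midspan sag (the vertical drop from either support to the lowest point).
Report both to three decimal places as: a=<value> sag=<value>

seed: a₀ = √(S³/(24(L−S))) = √(178.804³/(24·5.484)) = 208.406616
iter 1: u=0.428979  f(a)=+5.068e-02  f'(a)=-5.360e-02  a ← 208.406616 − (+5.068e-02/-5.360e-02) = 209.352102
iter 2: u=0.427041  f(a)=+3.470e-04  f'(a)=-5.287e-02  a ← 209.352102 − (+3.470e-04/-5.287e-02) = 209.358665
iter 3: u=0.427028  f(a)=+1.651e-08  f'(a)=-5.287e-02  a ← 209.358665 − (+1.651e-08/-5.287e-02) = 209.358665
iter 4: u=0.427028  f(a)=+0.000e+00  f'(a)=-5.287e-02  a ← 209.358665 − (+0.000e+00/-5.287e-02) = 209.358665
converged: |Δa| < 1e-12 after 4 iterations
sag = a·(cosh(S/(2a)) − 1) = 209.358665·(cosh(0.427028) − 1) = 19.380416
T_max/T_min = cosh(S/(2a)) = 1.092570

a=209.359 sag=19.380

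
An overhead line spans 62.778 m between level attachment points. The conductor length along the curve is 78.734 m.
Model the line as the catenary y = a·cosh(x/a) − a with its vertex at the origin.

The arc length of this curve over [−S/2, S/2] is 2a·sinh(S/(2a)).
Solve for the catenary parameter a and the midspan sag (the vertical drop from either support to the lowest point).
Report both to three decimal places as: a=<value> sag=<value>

seed: a₀ = √(S³/(24(L−S))) = √(62.778³/(24·15.956)) = 25.418129
iter 1: u=1.234906  f(a)=+1.262e+00  f'(a)=-1.458e+00  a ← 25.418129 − (+1.262e+00/-1.458e+00) = 26.283732
iter 2: u=1.194237  f(a)=+6.732e-02  f'(a)=-1.306e+00  a ← 26.283732 − (+6.732e-02/-1.306e+00) = 26.335283
iter 3: u=1.191899  f(a)=+2.155e-04  f'(a)=-1.298e+00  a ← 26.335283 − (+2.155e-04/-1.298e+00) = 26.335449
iter 4: u=1.191892  f(a)=+2.225e-09  f'(a)=-1.298e+00  a ← 26.335449 − (+2.225e-09/-1.298e+00) = 26.335449
iter 5: u=1.191892  f(a)=-1.421e-14  f'(a)=-1.298e+00  a ← 26.335449 − (-1.421e-14/-1.298e+00) = 26.335449
converged: |Δa| < 1e-12 after 5 iterations
sag = a·(cosh(S/(2a)) − 1) = 26.335449·(cosh(1.191892) − 1) = 21.028214
T_max/T_min = cosh(S/(2a)) = 1.798476

a=26.335 sag=21.028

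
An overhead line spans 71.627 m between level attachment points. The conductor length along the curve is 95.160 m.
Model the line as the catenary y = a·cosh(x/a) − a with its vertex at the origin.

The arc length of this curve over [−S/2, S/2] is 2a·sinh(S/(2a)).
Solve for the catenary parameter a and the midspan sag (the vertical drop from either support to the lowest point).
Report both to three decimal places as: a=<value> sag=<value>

seed: a₀ = √(S³/(24(L−S))) = √(71.627³/(24·23.533)) = 25.507675
iter 1: u=1.404028  f(a)=+2.431e+00  f'(a)=-2.235e+00  a ← 25.507675 − (+2.431e+00/-2.235e+00) = 26.595333
iter 2: u=1.346608  f(a)=+1.642e-01  f'(a)=-1.943e+00  a ← 26.595333 − (+1.642e-01/-1.943e+00) = 26.679828
iter 3: u=1.342344  f(a)=+8.682e-04  f'(a)=-1.922e+00  a ← 26.679828 − (+8.682e-04/-1.922e+00) = 26.680279
iter 4: u=1.342321  f(a)=+2.457e-08  f'(a)=-1.922e+00  a ← 26.680279 − (+2.457e-08/-1.922e+00) = 26.680279
iter 5: u=1.342321  f(a)=+0.000e+00  f'(a)=-1.922e+00  a ← 26.680279 − (+0.000e+00/-1.922e+00) = 26.680279
converged: |Δa| < 1e-12 after 5 iterations
sag = a·(cosh(S/(2a)) − 1) = 26.680279·(cosh(1.342321) − 1) = 27.869640
T_max/T_min = cosh(S/(2a)) = 2.044578

a=26.680 sag=27.870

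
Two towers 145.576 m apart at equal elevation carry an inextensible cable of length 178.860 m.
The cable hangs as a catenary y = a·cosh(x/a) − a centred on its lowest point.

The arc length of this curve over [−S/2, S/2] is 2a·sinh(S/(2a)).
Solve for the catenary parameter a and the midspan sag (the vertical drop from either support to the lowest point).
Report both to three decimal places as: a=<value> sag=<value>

seed: a₀ = √(S³/(24(L−S))) = √(145.576³/(24·33.284)) = 62.145730
iter 1: u=1.171247  f(a)=+2.359e+00  f'(a)=-1.225e+00  a ← 62.145730 − (+2.359e+00/-1.225e+00) = 64.070667
iter 2: u=1.136058  f(a)=+1.140e-01  f'(a)=-1.110e+00  a ← 64.070667 − (+1.140e-01/-1.110e+00) = 64.173443
iter 3: u=1.134239  f(a)=+2.965e-04  f'(a)=-1.104e+00  a ← 64.173443 − (+2.965e-04/-1.104e+00) = 64.173712
iter 4: u=1.134234  f(a)=+2.015e-09  f'(a)=-1.104e+00  a ← 64.173712 − (+2.015e-09/-1.104e+00) = 64.173712
iter 5: u=1.134234  f(a)=+0.000e+00  f'(a)=-1.104e+00  a ← 64.173712 − (+0.000e+00/-1.104e+00) = 64.173712
converged: |Δa| < 1e-12 after 5 iterations
sag = a·(cosh(S/(2a)) − 1) = 64.173712·(cosh(1.134234) − 1) = 45.898947
T_max/T_min = cosh(S/(2a)) = 1.715230

a=64.174 sag=45.899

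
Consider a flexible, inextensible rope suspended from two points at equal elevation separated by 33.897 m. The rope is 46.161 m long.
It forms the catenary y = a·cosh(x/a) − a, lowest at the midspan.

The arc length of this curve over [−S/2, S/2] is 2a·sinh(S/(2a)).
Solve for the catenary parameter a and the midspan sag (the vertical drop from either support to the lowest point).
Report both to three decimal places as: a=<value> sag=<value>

a=12.082 sag=13.970

seed: a₀ = √(S³/(24(L−S))) = √(33.897³/(24·12.264)) = 11.503241
iter 1: u=1.473367  f(a)=+1.402e+00  f'(a)=-2.633e+00  a ← 11.503241 − (+1.402e+00/-2.633e+00) = 12.035835
iter 2: u=1.408170  f(a)=+1.033e-01  f'(a)=-2.258e+00  a ← 12.035835 − (+1.033e-01/-2.258e+00) = 12.081566
iter 3: u=1.402840  f(a)=+6.584e-04  f'(a)=-2.229e+00  a ← 12.081566 − (+6.584e-04/-2.229e+00) = 12.081861
iter 4: u=1.402805  f(a)=+2.715e-08  f'(a)=-2.229e+00  a ← 12.081861 − (+2.715e-08/-2.229e+00) = 12.081861
iter 5: u=1.402805  f(a)=+0.000e+00  f'(a)=-2.229e+00  a ← 12.081861 − (+0.000e+00/-2.229e+00) = 12.081861
converged: |Δa| < 1e-12 after 5 iterations
sag = a·(cosh(S/(2a)) − 1) = 12.081861·(cosh(1.402805) − 1) = 13.969642
T_max/T_min = cosh(S/(2a)) = 2.156249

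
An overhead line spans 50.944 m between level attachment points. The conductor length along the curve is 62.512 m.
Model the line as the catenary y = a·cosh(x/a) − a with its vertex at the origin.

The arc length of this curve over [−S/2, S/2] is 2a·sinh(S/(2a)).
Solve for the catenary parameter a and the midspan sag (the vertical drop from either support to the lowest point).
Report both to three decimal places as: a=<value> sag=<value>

a=22.530 sag=16.000

seed: a₀ = √(S³/(24(L−S))) = √(50.944³/(24·11.568)) = 21.822515
iter 1: u=1.167235  f(a)=+8.141e-01  f'(a)=-1.212e+00  a ← 21.822515 − (+8.141e-01/-1.212e+00) = 22.494291
iter 2: u=1.132376  f(a)=+3.910e-02  f'(a)=-1.098e+00  a ← 22.494291 − (+3.910e-02/-1.098e+00) = 22.529906
iter 3: u=1.130586  f(a)=+1.003e-04  f'(a)=-1.092e+00  a ← 22.529906 − (+1.003e-04/-1.092e+00) = 22.529997
iter 4: u=1.130582  f(a)=+6.636e-10  f'(a)=-1.092e+00  a ← 22.529997 − (+6.636e-10/-1.092e+00) = 22.529997
iter 5: u=1.130582  f(a)=+0.000e+00  f'(a)=-1.092e+00  a ← 22.529997 − (+0.000e+00/-1.092e+00) = 22.529997
converged: |Δa| < 1e-12 after 5 iterations
sag = a·(cosh(S/(2a)) − 1) = 22.529997·(cosh(1.130582) − 1) = 15.999710
T_max/T_min = cosh(S/(2a)) = 1.710151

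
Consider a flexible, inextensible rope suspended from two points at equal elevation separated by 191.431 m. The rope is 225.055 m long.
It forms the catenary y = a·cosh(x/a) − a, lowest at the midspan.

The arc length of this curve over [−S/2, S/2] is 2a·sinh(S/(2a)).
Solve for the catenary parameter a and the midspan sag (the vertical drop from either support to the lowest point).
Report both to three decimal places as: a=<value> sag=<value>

a=95.600 sag=52.054

seed: a₀ = √(S³/(24(L−S))) = √(191.431³/(24·33.624)) = 93.236957
iter 1: u=1.026583  f(a)=+1.817e+00  f'(a)=-8.002e-01  a ← 93.236957 − (+1.817e+00/-8.002e-01) = 95.507531
iter 2: u=1.002178  f(a)=+6.849e-02  f'(a)=-7.409e-01  a ← 95.507531 − (+6.849e-02/-7.409e-01) = 95.599970
iter 3: u=1.001208  f(a)=+1.058e-04  f'(a)=-7.386e-01  a ← 95.599970 − (+1.058e-04/-7.386e-01) = 95.600114
iter 4: u=1.001207  f(a)=+2.530e-10  f'(a)=-7.386e-01  a ← 95.600114 − (+2.530e-10/-7.386e-01) = 95.600114
iter 5: u=1.001207  f(a)=+5.684e-14  f'(a)=-7.386e-01  a ← 95.600114 − (+5.684e-14/-7.386e-01) = 95.600114
converged: |Δa| < 1e-12 after 5 iterations
sag = a·(cosh(S/(2a)) − 1) = 95.600114·(cosh(1.001207) − 1) = 52.054280
T_max/T_min = cosh(S/(2a)) = 1.544500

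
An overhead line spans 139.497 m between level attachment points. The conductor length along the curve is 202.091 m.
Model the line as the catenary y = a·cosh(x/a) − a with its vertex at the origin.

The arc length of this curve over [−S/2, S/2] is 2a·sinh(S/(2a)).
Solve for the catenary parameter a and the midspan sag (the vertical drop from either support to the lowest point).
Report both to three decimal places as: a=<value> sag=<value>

a=45.118 sag=65.543

seed: a₀ = √(S³/(24(L−S))) = √(139.497³/(24·62.594)) = 42.508456
iter 1: u=1.640815  f(a)=+8.987e+00  f'(a)=-3.818e+00  a ← 42.508456 − (+8.987e+00/-3.818e+00) = 44.862231
iter 2: u=1.554727  f(a)=+8.004e-01  f'(a)=-3.166e+00  a ← 44.862231 − (+8.004e-01/-3.166e+00) = 45.115083
iter 3: u=1.546013  f(a)=+7.721e-03  f'(a)=-3.105e+00  a ← 45.115083 − (+7.721e-03/-3.105e+00) = 45.117570
iter 4: u=1.545928  f(a)=+7.338e-07  f'(a)=-3.104e+00  a ← 45.117570 − (+7.338e-07/-3.104e+00) = 45.117571
iter 5: u=1.545928  f(a)=+5.684e-14  f'(a)=-3.104e+00  a ← 45.117571 − (+5.684e-14/-3.104e+00) = 45.117571
converged: |Δa| < 1e-12 after 5 iterations
sag = a·(cosh(S/(2a)) − 1) = 45.117571·(cosh(1.545928) − 1) = 65.543119
T_max/T_min = cosh(S/(2a)) = 2.452718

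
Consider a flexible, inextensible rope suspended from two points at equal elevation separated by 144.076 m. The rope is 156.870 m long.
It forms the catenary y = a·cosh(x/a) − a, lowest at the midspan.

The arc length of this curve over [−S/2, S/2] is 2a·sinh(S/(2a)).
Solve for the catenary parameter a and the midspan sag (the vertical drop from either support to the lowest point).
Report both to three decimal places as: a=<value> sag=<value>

a=99.980 sag=27.095

seed: a₀ = √(S³/(24(L−S))) = √(144.076³/(24·12.794)) = 98.691255
iter 1: u=0.729933  f(a)=+3.452e-01  f'(a)=-2.734e-01  a ← 98.691255 − (+3.452e-01/-2.734e-01) = 99.954053
iter 2: u=0.720711  f(a)=+6.737e-03  f'(a)=-2.628e-01  a ← 99.954053 − (+6.737e-03/-2.628e-01) = 99.979691
iter 3: u=0.720526  f(a)=+2.680e-06  f'(a)=-2.626e-01  a ← 99.979691 − (+2.680e-06/-2.626e-01) = 99.979701
iter 4: u=0.720526  f(a)=+3.979e-13  f'(a)=-2.626e-01  a ← 99.979701 − (+3.979e-13/-2.626e-01) = 99.979701
converged: |Δa| < 1e-12 after 4 iterations
sag = a·(cosh(S/(2a)) − 1) = 99.979701·(cosh(0.720526) − 1) = 27.095040
T_max/T_min = cosh(S/(2a)) = 1.271005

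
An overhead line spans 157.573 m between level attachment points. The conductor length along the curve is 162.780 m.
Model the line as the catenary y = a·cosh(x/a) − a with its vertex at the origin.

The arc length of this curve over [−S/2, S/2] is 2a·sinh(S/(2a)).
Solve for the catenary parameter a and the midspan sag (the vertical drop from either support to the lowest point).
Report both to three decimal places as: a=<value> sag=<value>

seed: a₀ = √(S³/(24(L−S))) = √(157.573³/(24·5.207)) = 176.938889
iter 1: u=0.445275  f(a)=+5.186e-02  f'(a)=-6.003e-02  a ← 176.938889 − (+5.186e-02/-6.003e-02) = 177.802831
iter 2: u=0.443112  f(a)=+3.823e-04  f'(a)=-5.915e-02  a ← 177.802831 − (+3.823e-04/-5.915e-02) = 177.809295
iter 3: u=0.443096  f(a)=+2.112e-08  f'(a)=-5.914e-02  a ← 177.809295 − (+2.112e-08/-5.914e-02) = 177.809295
iter 4: u=0.443096  f(a)=-2.842e-14  f'(a)=-5.914e-02  a ← 177.809295 − (-2.842e-14/-5.914e-02) = 177.809295
converged: |Δa| < 1e-12 after 4 iterations
sag = a·(cosh(S/(2a)) − 1) = 177.809295·(cosh(0.443096) − 1) = 17.742431
T_max/T_min = cosh(S/(2a)) = 1.099783

a=177.809 sag=17.742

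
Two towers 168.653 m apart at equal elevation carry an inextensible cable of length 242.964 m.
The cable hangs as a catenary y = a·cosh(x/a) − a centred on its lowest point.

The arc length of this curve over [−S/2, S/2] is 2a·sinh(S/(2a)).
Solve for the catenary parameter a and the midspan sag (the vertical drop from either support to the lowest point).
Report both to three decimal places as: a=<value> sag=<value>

seed: a₀ = √(S³/(24(L−S))) = √(168.653³/(24·74.311)) = 51.863155
iter 1: u=1.625942  f(a)=+1.046e+01  f'(a)=-3.698e+00  a ← 51.863155 − (+1.046e+01/-3.698e+00) = 54.692580
iter 2: u=1.541827  f(a)=+9.174e-01  f'(a)=-3.076e+00  a ← 54.692580 − (+9.174e-01/-3.076e+00) = 54.990819
iter 3: u=1.533465  f(a)=+8.547e-03  f'(a)=-3.019e+00  a ← 54.990819 − (+8.547e-03/-3.019e+00) = 54.993650
iter 4: u=1.533386  f(a)=+7.571e-07  f'(a)=-3.018e+00  a ← 54.993650 − (+7.571e-07/-3.018e+00) = 54.993650
iter 5: u=1.533386  f(a)=+8.527e-14  f'(a)=-3.018e+00  a ← 54.993650 − (+8.527e-14/-3.018e+00) = 54.993650
converged: |Δa| < 1e-12 after 5 iterations
sag = a·(cosh(S/(2a)) − 1) = 54.993650·(cosh(1.533386) − 1) = 78.356182
T_max/T_min = cosh(S/(2a)) = 2.424822

a=54.994 sag=78.356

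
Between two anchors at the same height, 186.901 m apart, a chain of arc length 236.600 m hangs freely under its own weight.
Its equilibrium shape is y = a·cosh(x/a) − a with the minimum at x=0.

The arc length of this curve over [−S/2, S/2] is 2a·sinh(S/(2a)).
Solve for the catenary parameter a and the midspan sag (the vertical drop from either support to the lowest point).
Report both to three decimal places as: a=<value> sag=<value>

seed: a₀ = √(S³/(24(L−S))) = √(186.901³/(24·49.699)) = 73.984031
iter 1: u=1.263117  f(a)=+4.119e+00  f'(a)=-1.570e+00  a ← 73.984031 − (+4.119e+00/-1.570e+00) = 76.606637
iter 2: u=1.219875  f(a)=+2.291e-01  f'(a)=-1.400e+00  a ← 76.606637 − (+2.291e-01/-1.400e+00) = 76.770289
iter 3: u=1.217274  f(a)=+8.016e-04  f'(a)=-1.390e+00  a ← 76.770289 − (+8.016e-04/-1.390e+00) = 76.770865
iter 4: u=1.217265  f(a)=+9.887e-09  f'(a)=-1.390e+00  a ← 76.770865 − (+9.887e-09/-1.390e+00) = 76.770865
iter 5: u=1.217265  f(a)=+5.684e-14  f'(a)=-1.390e+00  a ← 76.770865 − (+5.684e-14/-1.390e+00) = 76.770865
converged: |Δa| < 1e-12 after 5 iterations
sag = a·(cosh(S/(2a)) − 1) = 76.770865·(cosh(1.217265) − 1) = 64.256280
T_max/T_min = cosh(S/(2a)) = 1.836988

a=76.771 sag=64.256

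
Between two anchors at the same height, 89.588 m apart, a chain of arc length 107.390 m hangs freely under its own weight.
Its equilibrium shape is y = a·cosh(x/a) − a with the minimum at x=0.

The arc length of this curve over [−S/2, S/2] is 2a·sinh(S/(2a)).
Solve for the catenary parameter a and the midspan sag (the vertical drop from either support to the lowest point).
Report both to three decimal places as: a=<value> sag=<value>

seed: a₀ = √(S³/(24(L−S))) = √(89.588³/(24·17.802)) = 41.023692
iter 1: u=1.091906  f(a)=+1.092e+00  f'(a)=-9.759e-01  a ← 41.023692 − (+1.092e+00/-9.759e-01) = 42.142550
iter 2: u=1.062916  f(a)=+4.626e-02  f'(a)=-8.948e-01  a ← 42.142550 − (+4.626e-02/-8.948e-01) = 42.194254
iter 3: u=1.061614  f(a)=+9.119e-05  f'(a)=-8.912e-01  a ← 42.194254 − (+9.119e-05/-8.912e-01) = 42.194357
iter 4: u=1.061611  f(a)=+3.558e-10  f'(a)=-8.912e-01  a ← 42.194357 − (+3.558e-10/-8.912e-01) = 42.194357
iter 5: u=1.061611  f(a)=+1.421e-14  f'(a)=-8.912e-01  a ← 42.194357 − (+1.421e-14/-8.912e-01) = 42.194357
converged: |Δa| < 1e-12 after 5 iterations
sag = a·(cosh(S/(2a)) − 1) = 42.194357·(cosh(1.061611) − 1) = 26.095590
T_max/T_min = cosh(S/(2a)) = 1.618462

a=42.194 sag=26.096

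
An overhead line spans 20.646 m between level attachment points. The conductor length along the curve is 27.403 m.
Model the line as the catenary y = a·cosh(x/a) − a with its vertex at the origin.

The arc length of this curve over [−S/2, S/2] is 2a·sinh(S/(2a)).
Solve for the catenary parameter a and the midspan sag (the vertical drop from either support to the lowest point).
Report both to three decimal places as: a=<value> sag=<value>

a=7.704 sag=8.015

seed: a₀ = √(S³/(24(L−S))) = √(20.646³/(24·6.757)) = 7.366672
iter 1: u=1.401311  f(a)=+6.953e-01  f'(a)=-2.221e+00  a ← 7.366672 − (+6.953e-01/-2.221e+00) = 7.679744
iter 2: u=1.344185  f(a)=+4.678e-02  f'(a)=-1.931e+00  a ← 7.679744 − (+4.678e-02/-1.931e+00) = 7.703967
iter 3: u=1.339959  f(a)=+2.456e-04  f'(a)=-1.911e+00  a ← 7.703967 − (+2.456e-04/-1.911e+00) = 7.704096
iter 4: u=1.339937  f(a)=+6.843e-09  f'(a)=-1.911e+00  a ← 7.704096 − (+6.843e-09/-1.911e+00) = 7.704096
iter 5: u=1.339937  f(a)=-3.553e-15  f'(a)=-1.911e+00  a ← 7.704096 − (-3.553e-15/-1.911e+00) = 7.704096
converged: |Δa| < 1e-12 after 5 iterations
sag = a·(cosh(S/(2a)) − 1) = 7.704096·(cosh(1.339937) − 1) = 8.014816
T_max/T_min = cosh(S/(2a)) = 2.040332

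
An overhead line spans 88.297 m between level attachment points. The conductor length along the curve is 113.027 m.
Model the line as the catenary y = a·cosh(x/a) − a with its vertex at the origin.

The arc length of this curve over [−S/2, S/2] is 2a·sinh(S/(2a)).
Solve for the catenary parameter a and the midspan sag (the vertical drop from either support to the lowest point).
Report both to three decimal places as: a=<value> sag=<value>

a=35.404 sag=31.283

seed: a₀ = √(S³/(24(L−S))) = √(88.297³/(24·24.730)) = 34.056596
iter 1: u=1.296327  f(a)=+2.163e+00  f'(a)=-1.711e+00  a ← 34.056596 − (+2.163e+00/-1.711e+00) = 35.320438
iter 2: u=1.249942  f(a)=+1.262e-01  f'(a)=-1.517e+00  a ← 35.320438 − (+1.262e-01/-1.517e+00) = 35.403652
iter 3: u=1.247004  f(a)=+4.889e-04  f'(a)=-1.505e+00  a ← 35.403652 − (+4.889e-04/-1.505e+00) = 35.403976
iter 4: u=1.246993  f(a)=+7.397e-09  f'(a)=-1.505e+00  a ← 35.403976 − (+7.397e-09/-1.505e+00) = 35.403976
iter 5: u=1.246993  f(a)=+0.000e+00  f'(a)=-1.505e+00  a ← 35.403976 − (+0.000e+00/-1.505e+00) = 35.403976
converged: |Δa| < 1e-12 after 5 iterations
sag = a·(cosh(S/(2a)) − 1) = 35.403976·(cosh(1.246993) − 1) = 31.283483
T_max/T_min = cosh(S/(2a)) = 1.883615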